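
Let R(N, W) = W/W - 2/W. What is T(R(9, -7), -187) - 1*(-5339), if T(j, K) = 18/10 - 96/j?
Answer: 78992/15 ≈ 5266.1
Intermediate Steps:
R(N, W) = 1 - 2/W
T(j, K) = 9/5 - 96/j (T(j, K) = 18*(⅒) - 96/j = 9/5 - 96/j)
T(R(9, -7), -187) - 1*(-5339) = (9/5 - 96*(-7/(-2 - 7))) - 1*(-5339) = (9/5 - 96/((-⅐*(-9)))) + 5339 = (9/5 - 96/9/7) + 5339 = (9/5 - 96*7/9) + 5339 = (9/5 - 224/3) + 5339 = -1093/15 + 5339 = 78992/15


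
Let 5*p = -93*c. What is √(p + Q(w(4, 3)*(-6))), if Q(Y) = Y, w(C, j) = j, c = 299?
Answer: I*√139485/5 ≈ 74.695*I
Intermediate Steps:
p = -27807/5 (p = (-93*299)/5 = (⅕)*(-27807) = -27807/5 ≈ -5561.4)
√(p + Q(w(4, 3)*(-6))) = √(-27807/5 + 3*(-6)) = √(-27807/5 - 18) = √(-27897/5) = I*√139485/5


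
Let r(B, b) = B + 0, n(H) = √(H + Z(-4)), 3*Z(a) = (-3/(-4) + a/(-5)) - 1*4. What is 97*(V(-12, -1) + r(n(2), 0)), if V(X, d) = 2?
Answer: 194 + 97*√1065/30 ≈ 299.52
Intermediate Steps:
Z(a) = -13/12 - a/15 (Z(a) = ((-3/(-4) + a/(-5)) - 1*4)/3 = ((-3*(-¼) + a*(-⅕)) - 4)/3 = ((¾ - a/5) - 4)/3 = (-13/4 - a/5)/3 = -13/12 - a/15)
n(H) = √(-49/60 + H) (n(H) = √(H + (-13/12 - 1/15*(-4))) = √(H + (-13/12 + 4/15)) = √(H - 49/60) = √(-49/60 + H))
r(B, b) = B
97*(V(-12, -1) + r(n(2), 0)) = 97*(2 + √(-735 + 900*2)/30) = 97*(2 + √(-735 + 1800)/30) = 97*(2 + √1065/30) = 194 + 97*√1065/30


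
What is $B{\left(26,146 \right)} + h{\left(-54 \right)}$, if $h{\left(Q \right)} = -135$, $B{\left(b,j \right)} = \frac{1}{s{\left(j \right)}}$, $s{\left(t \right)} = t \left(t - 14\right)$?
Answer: $- \frac{2601719}{19272} \approx -135.0$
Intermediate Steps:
$s{\left(t \right)} = t \left(-14 + t\right)$
$B{\left(b,j \right)} = \frac{1}{j \left(-14 + j\right)}$
$B{\left(26,146 \right)} + h{\left(-54 \right)} = \frac{1}{146 \left(-14 + 146\right)} - 135 = \frac{1}{146 \cdot 132} - 135 = \frac{1}{146} \cdot \frac{1}{132} - 135 = \frac{1}{19272} - 135 = - \frac{2601719}{19272}$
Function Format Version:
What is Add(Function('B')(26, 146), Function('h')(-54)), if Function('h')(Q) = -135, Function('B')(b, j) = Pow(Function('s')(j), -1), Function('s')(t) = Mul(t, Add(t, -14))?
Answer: Rational(-2601719, 19272) ≈ -135.00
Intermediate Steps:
Function('s')(t) = Mul(t, Add(-14, t))
Function('B')(b, j) = Mul(Pow(j, -1), Pow(Add(-14, j), -1)) (Function('B')(b, j) = Pow(Mul(j, Add(-14, j)), -1) = Mul(Pow(j, -1), Pow(Add(-14, j), -1)))
Add(Function('B')(26, 146), Function('h')(-54)) = Add(Mul(Pow(146, -1), Pow(Add(-14, 146), -1)), -135) = Add(Mul(Rational(1, 146), Pow(132, -1)), -135) = Add(Mul(Rational(1, 146), Rational(1, 132)), -135) = Add(Rational(1, 19272), -135) = Rational(-2601719, 19272)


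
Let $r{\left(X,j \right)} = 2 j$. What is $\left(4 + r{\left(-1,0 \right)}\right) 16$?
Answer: $64$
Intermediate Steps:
$\left(4 + r{\left(-1,0 \right)}\right) 16 = \left(4 + 2 \cdot 0\right) 16 = \left(4 + 0\right) 16 = 4 \cdot 16 = 64$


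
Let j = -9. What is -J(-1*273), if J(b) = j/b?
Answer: -3/91 ≈ -0.032967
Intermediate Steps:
J(b) = -9/b
-J(-1*273) = -(-9)/((-1*273)) = -(-9)/(-273) = -(-9)*(-1)/273 = -1*3/91 = -3/91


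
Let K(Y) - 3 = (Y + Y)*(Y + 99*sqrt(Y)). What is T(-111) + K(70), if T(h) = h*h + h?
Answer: 22013 + 13860*sqrt(70) ≈ 1.3797e+5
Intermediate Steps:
T(h) = h + h**2 (T(h) = h**2 + h = h + h**2)
K(Y) = 3 + 2*Y*(Y + 99*sqrt(Y)) (K(Y) = 3 + (Y + Y)*(Y + 99*sqrt(Y)) = 3 + (2*Y)*(Y + 99*sqrt(Y)) = 3 + 2*Y*(Y + 99*sqrt(Y)))
T(-111) + K(70) = -111*(1 - 111) + (3 + 2*70**2 + 198*70**(3/2)) = -111*(-110) + (3 + 2*4900 + 198*(70*sqrt(70))) = 12210 + (3 + 9800 + 13860*sqrt(70)) = 12210 + (9803 + 13860*sqrt(70)) = 22013 + 13860*sqrt(70)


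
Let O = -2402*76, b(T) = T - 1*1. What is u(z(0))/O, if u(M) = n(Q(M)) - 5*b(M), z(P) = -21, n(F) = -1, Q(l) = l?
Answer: -109/182552 ≈ -0.00059709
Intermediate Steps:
b(T) = -1 + T (b(T) = T - 1 = -1 + T)
O = -182552
u(M) = 4 - 5*M (u(M) = -1 - 5*(-1 + M) = -1 + (5 - 5*M) = 4 - 5*M)
u(z(0))/O = (4 - 5*(-21))/(-182552) = (4 + 105)*(-1/182552) = 109*(-1/182552) = -109/182552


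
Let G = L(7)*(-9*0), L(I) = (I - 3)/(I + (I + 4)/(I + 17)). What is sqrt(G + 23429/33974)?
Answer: sqrt(795976846)/33974 ≈ 0.83043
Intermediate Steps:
L(I) = (-3 + I)/(I + (4 + I)/(17 + I))
G = 0 (G = ((-51 + 7**2 + 14*7)/(4 + 7**2 + 18*7))*(-9*0) = ((-51 + 49 + 98)/(4 + 49 + 126))*0 = (96/179)*0 = 0)
sqrt(G + 23429/33974) = sqrt(0 + 23429/33974) = sqrt(23429/33974) = sqrt(795976846)/33974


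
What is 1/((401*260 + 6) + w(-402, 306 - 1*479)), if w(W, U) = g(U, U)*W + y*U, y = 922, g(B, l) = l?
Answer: 1/14306 ≈ 6.9901e-5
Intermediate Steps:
w(W, U) = 922*U + U*W (w(W, U) = U*W + 922*U = 922*U + U*W)
1/((401*260 + 6) + w(-402, 306 - 1*479)) = 1/((401*260 + 6) + (306 - 1*479)*(922 - 402)) = 1/((104260 + 6) + (306 - 479)*520) = 1/(104266 - 173*520) = 1/(104266 - 89960) = 1/14306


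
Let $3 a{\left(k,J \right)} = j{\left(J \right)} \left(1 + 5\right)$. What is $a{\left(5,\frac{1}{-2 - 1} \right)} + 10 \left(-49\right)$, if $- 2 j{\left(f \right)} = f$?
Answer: $- \frac{1469}{3} \approx -489.67$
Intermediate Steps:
$j{\left(f \right)} = - \frac{f}{2}$
$a{\left(k,J \right)} = - J$ ($a{\left(k,J \right)} = \frac{- \frac{J}{2} \left(1 + 5\right)}{3} = \frac{- \frac{J}{2} \cdot 6}{3} = \frac{\left(-3\right) J}{3} = - J$)
$a{\left(5,\frac{1}{-2 - 1} \right)} + 10 \left(-49\right) = - \frac{1}{-2 - 1} + 10 \left(-49\right) = - \frac{1}{-3} - 490 = \left(-1\right) \left(- \frac{1}{3}\right) - 490 = \frac{1}{3} - 490 = - \frac{1469}{3}$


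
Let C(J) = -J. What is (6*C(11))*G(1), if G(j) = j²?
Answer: -66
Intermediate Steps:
(6*C(11))*G(1) = (6*(-1*11))*1² = (6*(-11))*1 = -66*1 = -66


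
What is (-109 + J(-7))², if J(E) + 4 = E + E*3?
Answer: 19881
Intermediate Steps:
J(E) = -4 + 4*E (J(E) = -4 + (E + E*3) = -4 + (E + 3*E) = -4 + 4*E)
(-109 + J(-7))² = (-109 + (-4 + 4*(-7)))² = (-109 + (-4 - 28))² = (-109 - 32)² = (-141)² = 19881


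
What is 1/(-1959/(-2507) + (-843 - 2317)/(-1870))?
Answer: 468809/1158545 ≈ 0.40465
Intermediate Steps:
1/(-1959/(-2507) + (-843 - 2317)/(-1870)) = 1/(-1959*(-1/2507) - 3160*(-1/1870)) = 1/(1959/2507 + 316/187) = 1/(1158545/468809) = 468809/1158545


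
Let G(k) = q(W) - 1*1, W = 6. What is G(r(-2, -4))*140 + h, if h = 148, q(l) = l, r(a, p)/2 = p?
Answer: 848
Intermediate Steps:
r(a, p) = 2*p
G(k) = 5 (G(k) = 6 - 1*1 = 6 - 1 = 5)
G(r(-2, -4))*140 + h = 5*140 + 148 = 700 + 148 = 848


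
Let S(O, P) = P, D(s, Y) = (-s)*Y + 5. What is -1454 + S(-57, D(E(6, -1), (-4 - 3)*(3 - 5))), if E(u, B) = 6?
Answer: -1533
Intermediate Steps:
D(s, Y) = 5 - Y*s (D(s, Y) = -Y*s + 5 = 5 - Y*s)
-1454 + S(-57, D(E(6, -1), (-4 - 3)*(3 - 5))) = -1454 + (5 - 1*(-4 - 3)*(3 - 5)*6) = -1454 + (5 - 1*(-7*(-2))*6) = -1454 + (5 - 1*14*6) = -1454 + (5 - 84) = -1454 - 79 = -1533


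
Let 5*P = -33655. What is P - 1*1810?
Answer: -8541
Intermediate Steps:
P = -6731 (P = (⅕)*(-33655) = -6731)
P - 1*1810 = -6731 - 1*1810 = -6731 - 1810 = -8541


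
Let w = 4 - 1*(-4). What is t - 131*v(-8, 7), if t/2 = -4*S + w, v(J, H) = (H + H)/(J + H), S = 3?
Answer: 1826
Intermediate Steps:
w = 8 (w = 4 + 4 = 8)
v(J, H) = 2*H/(H + J) (v(J, H) = (2*H)/(H + J) = 2*H/(H + J))
t = -8 (t = 2*(-4*3 + 8) = 2*(-12 + 8) = 2*(-4) = -8)
t - 131*v(-8, 7) = -8 - 262*7/(7 - 8) = -8 - 262*7/(-1) = -8 - 262*7*(-1) = -8 - 131*(-14) = -8 + 1834 = 1826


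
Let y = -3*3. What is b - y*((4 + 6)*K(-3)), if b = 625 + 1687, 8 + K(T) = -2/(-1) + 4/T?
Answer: 1652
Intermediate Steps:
K(T) = -6 + 4/T (K(T) = -8 + (-2/(-1) + 4/T) = -8 + (-2*(-1) + 4/T) = -8 + (2 + 4/T) = -6 + 4/T)
y = -9
b = 2312
b - y*((4 + 6)*K(-3)) = 2312 - (-9*(4 + 6)*(-6 + 4/(-3))) = 2312 - (-90*(-6 + 4*(-⅓))) = 2312 - (-90*(-6 - 4/3)) = 2312 - (-90*(-22)/3) = 2312 - (-9*(-220/3)) = 2312 - 660 = 1652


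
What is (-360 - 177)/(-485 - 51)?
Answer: 537/536 ≈ 1.0019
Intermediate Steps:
(-360 - 177)/(-485 - 51) = -537/(-536) = -537*(-1/536) = 537/536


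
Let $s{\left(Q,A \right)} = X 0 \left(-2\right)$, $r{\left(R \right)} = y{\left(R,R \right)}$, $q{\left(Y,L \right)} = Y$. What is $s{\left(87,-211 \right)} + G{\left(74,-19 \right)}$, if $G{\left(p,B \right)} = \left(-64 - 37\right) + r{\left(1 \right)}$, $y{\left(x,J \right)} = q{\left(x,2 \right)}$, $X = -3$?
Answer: $-100$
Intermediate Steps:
$y{\left(x,J \right)} = x$
$r{\left(R \right)} = R$
$s{\left(Q,A \right)} = 0$ ($s{\left(Q,A \right)} = \left(-3\right) 0 \left(-2\right) = 0 \left(-2\right) = 0$)
$G{\left(p,B \right)} = -100$ ($G{\left(p,B \right)} = \left(-64 - 37\right) + 1 = -101 + 1 = -100$)
$s{\left(87,-211 \right)} + G{\left(74,-19 \right)} = 0 - 100 = -100$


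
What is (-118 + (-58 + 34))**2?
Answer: 20164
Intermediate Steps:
(-118 + (-58 + 34))**2 = (-118 - 24)**2 = (-142)**2 = 20164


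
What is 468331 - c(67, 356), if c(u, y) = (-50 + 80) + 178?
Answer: 468123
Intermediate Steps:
c(u, y) = 208 (c(u, y) = 30 + 178 = 208)
468331 - c(67, 356) = 468331 - 1*208 = 468331 - 208 = 468123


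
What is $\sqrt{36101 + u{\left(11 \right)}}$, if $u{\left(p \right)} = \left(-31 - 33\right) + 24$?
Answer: $\sqrt{36061} \approx 189.9$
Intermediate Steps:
$u{\left(p \right)} = -40$ ($u{\left(p \right)} = -64 + 24 = -40$)
$\sqrt{36101 + u{\left(11 \right)}} = \sqrt{36101 - 40} = \sqrt{36061}$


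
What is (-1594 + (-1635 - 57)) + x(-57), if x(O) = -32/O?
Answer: -187270/57 ≈ -3285.4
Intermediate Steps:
(-1594 + (-1635 - 57)) + x(-57) = (-1594 + (-1635 - 57)) - 32/(-57) = (-1594 - 1692) - 32*(-1/57) = -3286 + 32/57 = -187270/57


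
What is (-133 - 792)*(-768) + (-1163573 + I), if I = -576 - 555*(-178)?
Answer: -354959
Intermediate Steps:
I = 98214 (I = -576 + 98790 = 98214)
(-133 - 792)*(-768) + (-1163573 + I) = (-133 - 792)*(-768) + (-1163573 + 98214) = -925*(-768) - 1065359 = 710400 - 1065359 = -354959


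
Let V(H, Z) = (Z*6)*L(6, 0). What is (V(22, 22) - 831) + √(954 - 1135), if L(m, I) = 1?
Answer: -699 + I*√181 ≈ -699.0 + 13.454*I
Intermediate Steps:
V(H, Z) = 6*Z (V(H, Z) = (Z*6)*1 = (6*Z)*1 = 6*Z)
(V(22, 22) - 831) + √(954 - 1135) = (6*22 - 831) + √(954 - 1135) = (132 - 831) + √(-181) = -699 + I*√181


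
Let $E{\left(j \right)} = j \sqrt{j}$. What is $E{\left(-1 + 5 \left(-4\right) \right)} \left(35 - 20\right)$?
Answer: $- 315 i \sqrt{21} \approx - 1443.5 i$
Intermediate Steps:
$E{\left(j \right)} = j^{\frac{3}{2}}$
$E{\left(-1 + 5 \left(-4\right) \right)} \left(35 - 20\right) = \left(-1 + 5 \left(-4\right)\right)^{\frac{3}{2}} \left(35 - 20\right) = \left(-1 - 20\right)^{\frac{3}{2}} \cdot 15 = \left(-21\right)^{\frac{3}{2}} \cdot 15 = - 21 i \sqrt{21} \cdot 15 = - 315 i \sqrt{21}$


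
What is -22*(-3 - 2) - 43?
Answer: 67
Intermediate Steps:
-22*(-3 - 2) - 43 = -22*(-5) - 43 = 110 - 43 = 67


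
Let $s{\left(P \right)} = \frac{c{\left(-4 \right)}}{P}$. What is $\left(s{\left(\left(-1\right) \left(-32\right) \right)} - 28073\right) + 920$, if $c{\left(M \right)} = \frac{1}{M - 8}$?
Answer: $- \frac{10426753}{384} \approx -27153.0$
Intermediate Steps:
$c{\left(M \right)} = \frac{1}{-8 + M}$
$s{\left(P \right)} = - \frac{1}{12 P}$ ($s{\left(P \right)} = \frac{1}{\left(-8 - 4\right) P} = \frac{1}{\left(-12\right) P} = - \frac{1}{12 P}$)
$\left(s{\left(\left(-1\right) \left(-32\right) \right)} - 28073\right) + 920 = \left(- \frac{1}{12 \left(\left(-1\right) \left(-32\right)\right)} - 28073\right) + 920 = \left(- \frac{1}{12 \cdot 32} - 28073\right) + 920 = \left(\left(- \frac{1}{12}\right) \frac{1}{32} - 28073\right) + 920 = \left(- \frac{1}{384} - 28073\right) + 920 = - \frac{10780033}{384} + 920 = - \frac{10426753}{384}$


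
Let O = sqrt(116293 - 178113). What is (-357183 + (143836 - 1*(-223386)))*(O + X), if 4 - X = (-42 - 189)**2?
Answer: -535650923 + 20078*I*sqrt(15455) ≈ -5.3565e+8 + 2.4961e+6*I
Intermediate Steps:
O = 2*I*sqrt(15455) (O = sqrt(-61820) = 2*I*sqrt(15455) ≈ 248.64*I)
X = -53357 (X = 4 - (-42 - 189)**2 = 4 - 1*(-231)**2 = 4 - 1*53361 = 4 - 53361 = -53357)
(-357183 + (143836 - 1*(-223386)))*(O + X) = (-357183 + (143836 - 1*(-223386)))*(2*I*sqrt(15455) - 53357) = (-357183 + (143836 + 223386))*(-53357 + 2*I*sqrt(15455)) = (-357183 + 367222)*(-53357 + 2*I*sqrt(15455)) = 10039*(-53357 + 2*I*sqrt(15455)) = -535650923 + 20078*I*sqrt(15455)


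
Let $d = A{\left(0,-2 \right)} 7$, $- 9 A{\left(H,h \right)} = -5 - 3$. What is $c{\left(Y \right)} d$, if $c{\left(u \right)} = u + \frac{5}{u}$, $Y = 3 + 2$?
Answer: $\frac{112}{3} \approx 37.333$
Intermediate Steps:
$A{\left(H,h \right)} = \frac{8}{9}$ ($A{\left(H,h \right)} = - \frac{-5 - 3}{9} = \left(- \frac{1}{9}\right) \left(-8\right) = \frac{8}{9}$)
$d = \frac{56}{9}$ ($d = \frac{8}{9} \cdot 7 = \frac{56}{9} \approx 6.2222$)
$Y = 5$
$c{\left(Y \right)} d = \left(5 + \frac{5}{5}\right) \frac{56}{9} = \left(5 + 5 \cdot \frac{1}{5}\right) \frac{56}{9} = \left(5 + 1\right) \frac{56}{9} = 6 \cdot \frac{56}{9} = \frac{112}{3}$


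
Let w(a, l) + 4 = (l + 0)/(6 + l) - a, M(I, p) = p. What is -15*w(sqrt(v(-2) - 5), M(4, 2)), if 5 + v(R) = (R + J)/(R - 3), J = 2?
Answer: 225/4 + 15*I*sqrt(10) ≈ 56.25 + 47.434*I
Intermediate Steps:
v(R) = -5 + (2 + R)/(-3 + R) (v(R) = -5 + (R + 2)/(R - 3) = -5 + (2 + R)/(-3 + R))
w(a, l) = -4 - a + l/(6 + l) (w(a, l) = -4 + ((l + 0)/(6 + l) - a) = -4 + (l/(6 + l) - a) = -4 + (-a + l/(6 + l)) = -4 - a + l/(6 + l))
-15*w(sqrt(v(-2) - 5), M(4, 2)) = -15*(-24 - 6*sqrt((17 - 4*(-2))/(-3 - 2) - 5) - 3*2 - 1*sqrt((17 - 4*(-2))/(-3 - 2) - 5)*2)/(6 + 2) = -15*(-24 - 6*sqrt((17 + 8)/(-5) - 5) - 6 - 1*sqrt((17 + 8)/(-5) - 5)*2)/8 = -15*(-24 - 6*sqrt(-1/5*25 - 5) - 6 - 1*sqrt(-1/5*25 - 5)*2)/8 = -15*(-24 - 6*sqrt(-5 - 5) - 6 - 1*sqrt(-5 - 5)*2)/8 = -15*(-24 - 6*I*sqrt(10) - 6 - 1*sqrt(-10)*2)/8 = -15*(-24 - 6*I*sqrt(10) - 6 - 1*I*sqrt(10)*2)/8 = -15*(-24 - 6*I*sqrt(10) - 6 - 2*I*sqrt(10))/8 = -15*(-30 - 8*I*sqrt(10))/8 = -15*(-15/4 - I*sqrt(10)) = 225/4 + 15*I*sqrt(10)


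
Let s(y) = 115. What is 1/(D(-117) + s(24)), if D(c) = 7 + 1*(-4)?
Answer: 1/118 ≈ 0.0084746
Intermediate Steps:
D(c) = 3 (D(c) = 7 - 4 = 3)
1/(D(-117) + s(24)) = 1/(3 + 115) = 1/118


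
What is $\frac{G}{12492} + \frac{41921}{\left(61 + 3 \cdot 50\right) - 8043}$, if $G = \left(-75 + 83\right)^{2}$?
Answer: $- \frac{11890361}{2223576} \approx -5.3474$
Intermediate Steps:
$G = 64$ ($G = 8^{2} = 64$)
$\frac{G}{12492} + \frac{41921}{\left(61 + 3 \cdot 50\right) - 8043} = \frac{64}{12492} + \frac{41921}{\left(61 + 3 \cdot 50\right) - 8043} = 64 \cdot \frac{1}{12492} + \frac{41921}{\left(61 + 150\right) - 8043} = \frac{16}{3123} + \frac{41921}{211 - 8043} = \frac{16}{3123} + \frac{41921}{-7832} = \frac{16}{3123} + 41921 \left(- \frac{1}{7832}\right) = \frac{16}{3123} - \frac{3811}{712} = - \frac{11890361}{2223576}$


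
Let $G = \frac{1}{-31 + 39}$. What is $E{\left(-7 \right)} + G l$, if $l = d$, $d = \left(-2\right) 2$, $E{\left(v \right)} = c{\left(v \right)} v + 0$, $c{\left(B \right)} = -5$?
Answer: $\frac{69}{2} \approx 34.5$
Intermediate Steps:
$E{\left(v \right)} = - 5 v$ ($E{\left(v \right)} = - 5 v + 0 = - 5 v$)
$G = \frac{1}{8} \approx 0.125$
$d = -4$
$l = -4$
$E{\left(-7 \right)} + G l = \left(-5\right) \left(-7\right) + \frac{1}{8} \left(-4\right) = 35 - \frac{1}{2} = \frac{69}{2}$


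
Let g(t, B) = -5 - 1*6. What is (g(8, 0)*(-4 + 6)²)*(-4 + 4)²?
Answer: 0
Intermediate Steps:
g(t, B) = -11 (g(t, B) = -5 - 6 = -11)
(g(8, 0)*(-4 + 6)²)*(-4 + 4)² = (-11*(-4 + 6)²)*(-4 + 4)² = -11*2²*0² = -11*4*0 = -44*0 = 0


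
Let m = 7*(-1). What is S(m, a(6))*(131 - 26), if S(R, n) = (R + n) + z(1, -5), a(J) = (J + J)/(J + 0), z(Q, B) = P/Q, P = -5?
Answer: -1050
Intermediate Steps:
z(Q, B) = -5/Q
a(J) = 2 (a(J) = (2*J)/J = 2)
m = -7
S(R, n) = -5 + R + n (S(R, n) = (R + n) - 5/1 = (R + n) - 5*1 = (R + n) - 5 = -5 + R + n)
S(m, a(6))*(131 - 26) = (-5 - 7 + 2)*(131 - 26) = -10*105 = -1050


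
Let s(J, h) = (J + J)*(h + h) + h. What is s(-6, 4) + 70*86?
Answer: 5928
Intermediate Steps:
s(J, h) = h + 4*J*h (s(J, h) = (2*J)*(2*h) + h = 4*J*h + h = h + 4*J*h)
s(-6, 4) + 70*86 = 4*(1 + 4*(-6)) + 70*86 = 4*(1 - 24) + 6020 = 4*(-23) + 6020 = -92 + 6020 = 5928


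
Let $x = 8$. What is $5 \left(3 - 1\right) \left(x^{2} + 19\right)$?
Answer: $830$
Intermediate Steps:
$5 \left(3 - 1\right) \left(x^{2} + 19\right) = 5 \left(3 - 1\right) \left(8^{2} + 19\right) = 5 \cdot 2 \left(64 + 19\right) = 10 \cdot 83 = 830$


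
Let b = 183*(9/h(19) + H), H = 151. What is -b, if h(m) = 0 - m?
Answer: -523380/19 ≈ -27546.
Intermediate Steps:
h(m) = -m
b = 523380/19 (b = 183*(9/((-1*19)) + 151) = 183*(9/(-19) + 151) = 183*(9*(-1/19) + 151) = 183*(-9/19 + 151) = 183*(2860/19) = 523380/19 ≈ 27546.)
-b = -1*523380/19 = -523380/19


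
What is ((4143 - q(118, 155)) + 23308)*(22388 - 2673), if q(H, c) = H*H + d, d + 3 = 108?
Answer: 264614730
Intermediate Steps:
d = 105 (d = -3 + 108 = 105)
q(H, c) = 105 + H² (q(H, c) = H*H + 105 = H² + 105 = 105 + H²)
((4143 - q(118, 155)) + 23308)*(22388 - 2673) = ((4143 - (105 + 118²)) + 23308)*(22388 - 2673) = ((4143 - (105 + 13924)) + 23308)*19715 = ((4143 - 1*14029) + 23308)*19715 = ((4143 - 14029) + 23308)*19715 = (-9886 + 23308)*19715 = 13422*19715 = 264614730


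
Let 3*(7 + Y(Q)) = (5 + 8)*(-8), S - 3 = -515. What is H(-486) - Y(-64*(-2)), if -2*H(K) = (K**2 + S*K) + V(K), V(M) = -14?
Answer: -727396/3 ≈ -2.4247e+5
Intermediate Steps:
S = -512 (S = 3 - 515 = -512)
Y(Q) = -125/3 (Y(Q) = -7 + ((5 + 8)*(-8))/3 = -7 + (13*(-8))/3 = -7 + (1/3)*(-104) = -7 - 104/3 = -125/3)
H(K) = 7 + 256*K - K**2/2 (H(K) = -((K**2 - 512*K) - 14)/2 = -(-14 + K**2 - 512*K)/2 = 7 + 256*K - K**2/2)
H(-486) - Y(-64*(-2)) = (7 + 256*(-486) - 1/2*(-486)**2) - 1*(-125/3) = (7 - 124416 - 1/2*236196) + 125/3 = (7 - 124416 - 118098) + 125/3 = -242507 + 125/3 = -727396/3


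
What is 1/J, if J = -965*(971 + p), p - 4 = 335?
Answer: -1/1264150 ≈ -7.9105e-7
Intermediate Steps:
p = 339 (p = 4 + 335 = 339)
J = -1264150 (J = -965*(971 + 339) = -965*1310 = -1264150)
1/J = 1/(-1264150) = -1/1264150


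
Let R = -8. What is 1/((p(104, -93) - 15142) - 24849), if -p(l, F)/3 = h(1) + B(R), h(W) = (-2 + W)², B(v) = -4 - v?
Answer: -1/40006 ≈ -2.4996e-5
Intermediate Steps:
p(l, F) = -15 (p(l, F) = -3*((-2 + 1)² + (-4 - 1*(-8))) = -3*((-1)² + (-4 + 8)) = -3*(1 + 4) = -3*5 = -15)
1/((p(104, -93) - 15142) - 24849) = 1/((-15 - 15142) - 24849) = 1/(-15157 - 24849) = 1/(-40006) = -1/40006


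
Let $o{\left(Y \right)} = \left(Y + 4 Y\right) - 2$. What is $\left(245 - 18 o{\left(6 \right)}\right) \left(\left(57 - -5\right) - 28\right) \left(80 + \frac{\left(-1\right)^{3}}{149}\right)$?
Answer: $- \frac{104958714}{149} \approx -7.0442 \cdot 10^{5}$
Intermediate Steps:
$o{\left(Y \right)} = -2 + 5 Y$ ($o{\left(Y \right)} = 5 Y - 2 = -2 + 5 Y$)
$\left(245 - 18 o{\left(6 \right)}\right) \left(\left(57 - -5\right) - 28\right) \left(80 + \frac{\left(-1\right)^{3}}{149}\right) = \left(245 - 18 \left(-2 + 5 \cdot 6\right)\right) \left(\left(57 - -5\right) - 28\right) \left(80 + \frac{\left(-1\right)^{3}}{149}\right) = \left(245 - 18 \left(-2 + 30\right)\right) \left(\left(57 + 5\right) - 28\right) \left(80 - \frac{1}{149}\right) = \left(245 - 504\right) \left(62 - 28\right) \left(80 - \frac{1}{149}\right) = \left(245 - 504\right) 34 \cdot \frac{11919}{149} = \left(-259\right) \frac{405246}{149} = - \frac{104958714}{149}$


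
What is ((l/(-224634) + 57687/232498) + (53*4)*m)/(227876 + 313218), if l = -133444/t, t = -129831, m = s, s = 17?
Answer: 1745660392376020711/262070294429826089532 ≈ 0.0066610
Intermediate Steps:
m = 17
l = 133444/129831 (l = -133444/(-129831) = -133444*(-1/129831) = 133444/129831 ≈ 1.0278)
((l/(-224634) + 57687/232498) + (53*4)*m)/(227876 + 313218) = (((133444/129831)/(-224634) + 57687/232498) + (53*4)*17)/(227876 + 313218) = (((133444/129831)*(-1/224634) + 57687*(1/232498)) + 212*17)/541094 = ((-66722/14582228427 + 8241/33214) + 3604)*(1/541094) = (120169928362399/484334134974378 + 3604)*(1/541094) = (1745660392376020711/484334134974378)*(1/541094) = 1745660392376020711/262070294429826089532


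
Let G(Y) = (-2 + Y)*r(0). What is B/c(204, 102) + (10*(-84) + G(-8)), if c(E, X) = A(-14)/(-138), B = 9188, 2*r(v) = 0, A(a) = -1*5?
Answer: 1263744/5 ≈ 2.5275e+5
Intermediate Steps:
A(a) = -5
r(v) = 0 (r(v) = (½)*0 = 0)
G(Y) = 0 (G(Y) = (-2 + Y)*0 = 0)
c(E, X) = 5/138 (c(E, X) = -5/(-138) = -5*(-1/138) = 5/138)
B/c(204, 102) + (10*(-84) + G(-8)) = 9188/(5/138) + (10*(-84) + 0) = 9188*(138/5) + (-840 + 0) = 1267944/5 - 840 = 1263744/5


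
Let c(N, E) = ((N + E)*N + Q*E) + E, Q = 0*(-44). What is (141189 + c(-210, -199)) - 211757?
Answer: 15123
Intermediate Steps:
Q = 0
c(N, E) = E + N*(E + N) (c(N, E) = ((N + E)*N + 0*E) + E = ((E + N)*N + 0) + E = (N*(E + N) + 0) + E = N*(E + N) + E = E + N*(E + N))
(141189 + c(-210, -199)) - 211757 = (141189 + (-199 + (-210)² - 199*(-210))) - 211757 = (141189 + (-199 + 44100 + 41790)) - 211757 = (141189 + 85691) - 211757 = 226880 - 211757 = 15123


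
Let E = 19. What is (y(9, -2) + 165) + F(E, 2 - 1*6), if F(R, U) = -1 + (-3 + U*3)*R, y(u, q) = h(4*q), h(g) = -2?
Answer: -123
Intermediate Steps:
y(u, q) = -2
F(R, U) = -1 + R*(-3 + 3*U) (F(R, U) = -1 + (-3 + 3*U)*R = -1 + R*(-3 + 3*U))
(y(9, -2) + 165) + F(E, 2 - 1*6) = (-2 + 165) + (-1 - 3*19 + 3*19*(2 - 1*6)) = 163 + (-1 - 57 + 3*19*(2 - 6)) = 163 + (-1 - 57 + 3*19*(-4)) = 163 + (-1 - 57 - 228) = 163 - 286 = -123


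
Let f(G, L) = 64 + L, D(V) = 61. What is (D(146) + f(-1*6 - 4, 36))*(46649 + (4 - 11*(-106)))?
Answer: 7698859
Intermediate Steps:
(D(146) + f(-1*6 - 4, 36))*(46649 + (4 - 11*(-106))) = (61 + (64 + 36))*(46649 + (4 - 11*(-106))) = (61 + 100)*(46649 + (4 + 1166)) = 161*(46649 + 1170) = 161*47819 = 7698859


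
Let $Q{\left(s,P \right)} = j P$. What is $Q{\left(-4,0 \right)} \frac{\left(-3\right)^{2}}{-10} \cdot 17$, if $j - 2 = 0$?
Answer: $0$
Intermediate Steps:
$j = 2$ ($j = 2 + 0 = 2$)
$Q{\left(s,P \right)} = 2 P$
$Q{\left(-4,0 \right)} \frac{\left(-3\right)^{2}}{-10} \cdot 17 = 2 \cdot 0 \frac{\left(-3\right)^{2}}{-10} \cdot 17 = 0 \cdot 9 \left(- \frac{1}{10}\right) 17 = 0 \left(- \frac{9}{10}\right) 17 = 0 \cdot 17 = 0$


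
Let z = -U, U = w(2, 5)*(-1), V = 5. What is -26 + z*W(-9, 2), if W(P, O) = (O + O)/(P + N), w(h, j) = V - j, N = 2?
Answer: -26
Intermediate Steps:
w(h, j) = 5 - j
U = 0 (U = (5 - 1*5)*(-1) = (5 - 5)*(-1) = 0*(-1) = 0)
W(P, O) = 2*O/(2 + P) (W(P, O) = (O + O)/(P + 2) = (2*O)/(2 + P) = 2*O/(2 + P))
z = 0 (z = -1*0 = 0)
-26 + z*W(-9, 2) = -26 + 0*(2*2/(2 - 9)) = -26 + 0*(2*2/(-7)) = -26 + 0*(2*2*(-⅐)) = -26 + 0*(-4/7) = -26 + 0 = -26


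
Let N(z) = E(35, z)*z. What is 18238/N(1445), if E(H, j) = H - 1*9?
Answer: 9119/18785 ≈ 0.48544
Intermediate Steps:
E(H, j) = -9 + H (E(H, j) = H - 9 = -9 + H)
N(z) = 26*z (N(z) = (-9 + 35)*z = 26*z)
18238/N(1445) = 18238/((26*1445)) = 18238/37570 = 18238*(1/37570) = 9119/18785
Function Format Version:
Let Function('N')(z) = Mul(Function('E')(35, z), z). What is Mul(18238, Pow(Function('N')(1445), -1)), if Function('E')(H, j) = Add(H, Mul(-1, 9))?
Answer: Rational(9119, 18785) ≈ 0.48544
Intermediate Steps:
Function('E')(H, j) = Add(-9, H) (Function('E')(H, j) = Add(H, -9) = Add(-9, H))
Function('N')(z) = Mul(26, z) (Function('N')(z) = Mul(Add(-9, 35), z) = Mul(26, z))
Mul(18238, Pow(Function('N')(1445), -1)) = Mul(18238, Pow(Mul(26, 1445), -1)) = Mul(18238, Pow(37570, -1)) = Mul(18238, Rational(1, 37570)) = Rational(9119, 18785)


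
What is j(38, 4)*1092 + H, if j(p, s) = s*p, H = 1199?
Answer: 167183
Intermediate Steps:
j(p, s) = p*s
j(38, 4)*1092 + H = (38*4)*1092 + 1199 = 152*1092 + 1199 = 165984 + 1199 = 167183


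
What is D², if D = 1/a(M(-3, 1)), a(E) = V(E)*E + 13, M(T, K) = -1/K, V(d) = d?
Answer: 1/196 ≈ 0.0051020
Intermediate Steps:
a(E) = 13 + E² (a(E) = E*E + 13 = E² + 13 = 13 + E²)
D = 1/14 (D = 1/(13 + (-1/1)²) = 1/(13 + (-1*1)²) = 1/(13 + (-1)²) = 1/(13 + 1) = 1/14 ≈ 0.071429)
D² = (1/14)² = 1/196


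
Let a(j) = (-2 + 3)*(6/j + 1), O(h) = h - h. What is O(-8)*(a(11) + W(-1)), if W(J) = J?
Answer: 0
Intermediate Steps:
O(h) = 0
a(j) = 1 + 6/j (a(j) = 1*(1 + 6/j) = 1 + 6/j)
O(-8)*(a(11) + W(-1)) = 0*((6 + 11)/11 - 1) = 0*((1/11)*17 - 1) = 0*(17/11 - 1) = 0*(6/11) = 0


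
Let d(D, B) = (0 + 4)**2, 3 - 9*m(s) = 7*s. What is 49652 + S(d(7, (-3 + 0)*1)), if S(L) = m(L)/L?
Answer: 7149779/144 ≈ 49651.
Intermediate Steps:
m(s) = 1/3 - 7*s/9
d(D, B) = 16 (d(D, B) = 4**2 = 16)
S(L) = (1/3 - 7*L/9)/L
49652 + S(d(7, (-3 + 0)*1)) = 49652 + (1/9)*(3 - 7*16)/16 = 49652 + (1/9)*(1/16)*(3 - 112) = 49652 + (1/9)*(1/16)*(-109) = 49652 - 109/144 = 7149779/144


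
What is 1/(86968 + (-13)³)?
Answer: 1/84771 ≈ 1.1796e-5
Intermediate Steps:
1/(86968 + (-13)³) = 1/(86968 - 2197) = 1/84771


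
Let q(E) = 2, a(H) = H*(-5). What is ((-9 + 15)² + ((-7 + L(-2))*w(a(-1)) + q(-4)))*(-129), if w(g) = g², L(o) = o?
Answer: 24123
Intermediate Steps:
a(H) = -5*H
((-9 + 15)² + ((-7 + L(-2))*w(a(-1)) + q(-4)))*(-129) = ((-9 + 15)² + ((-7 - 2)*(-5*(-1))² + 2))*(-129) = (6² + (-9*5² + 2))*(-129) = (36 + (-9*25 + 2))*(-129) = (36 + (-225 + 2))*(-129) = (36 - 223)*(-129) = -187*(-129) = 24123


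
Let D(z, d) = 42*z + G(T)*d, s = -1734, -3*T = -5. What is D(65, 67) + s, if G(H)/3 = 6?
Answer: 2202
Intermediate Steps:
T = 5/3 (T = -⅓*(-5) = 5/3 ≈ 1.6667)
G(H) = 18 (G(H) = 3*6 = 18)
D(z, d) = 18*d + 42*z (D(z, d) = 42*z + 18*d = 18*d + 42*z)
D(65, 67) + s = (18*67 + 42*65) - 1734 = (1206 + 2730) - 1734 = 3936 - 1734 = 2202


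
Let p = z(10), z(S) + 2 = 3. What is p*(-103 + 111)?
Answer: 8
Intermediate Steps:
z(S) = 1 (z(S) = -2 + 3 = 1)
p = 1
p*(-103 + 111) = 1*(-103 + 111) = 1*8 = 8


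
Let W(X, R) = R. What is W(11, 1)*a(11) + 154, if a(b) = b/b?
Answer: 155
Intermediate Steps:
a(b) = 1
W(11, 1)*a(11) + 154 = 1*1 + 154 = 1 + 154 = 155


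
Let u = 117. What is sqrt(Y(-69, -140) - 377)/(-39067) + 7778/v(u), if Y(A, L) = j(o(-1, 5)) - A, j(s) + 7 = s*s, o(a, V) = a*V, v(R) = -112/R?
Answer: -455013/56 - I*sqrt(290)/39067 ≈ -8125.2 - 0.0004359*I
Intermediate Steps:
o(a, V) = V*a
j(s) = -7 + s**2 (j(s) = -7 + s*s = -7 + s**2)
Y(A, L) = 18 - A (Y(A, L) = (-7 + (5*(-1))**2) - A = (-7 + (-5)**2) - A = (-7 + 25) - A = 18 - A)
sqrt(Y(-69, -140) - 377)/(-39067) + 7778/v(u) = sqrt((18 - 1*(-69)) - 377)/(-39067) + 7778/((-112/117)) = sqrt((18 + 69) - 377)*(-1/39067) + 7778/((-112*1/117)) = sqrt(87 - 377)*(-1/39067) + 7778/(-112/117) = sqrt(-290)*(-1/39067) + 7778*(-117/112) = (I*sqrt(290))*(-1/39067) - 455013/56 = -I*sqrt(290)/39067 - 455013/56 = -455013/56 - I*sqrt(290)/39067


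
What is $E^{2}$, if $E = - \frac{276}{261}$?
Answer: $\frac{8464}{7569} \approx 1.1182$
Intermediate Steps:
$E = - \frac{92}{87}$ ($E = \left(-276\right) \frac{1}{261} = - \frac{92}{87} \approx -1.0575$)
$E^{2} = \left(- \frac{92}{87}\right)^{2} = \frac{8464}{7569}$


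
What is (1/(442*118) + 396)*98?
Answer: 1012035073/26078 ≈ 38808.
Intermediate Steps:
(1/(442*118) + 396)*98 = ((1/442)*(1/118) + 396)*98 = (1/52156 + 396)*98 = (20653777/52156)*98 = 1012035073/26078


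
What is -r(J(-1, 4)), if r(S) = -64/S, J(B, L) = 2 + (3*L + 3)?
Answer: 64/17 ≈ 3.7647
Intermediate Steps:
J(B, L) = 5 + 3*L (J(B, L) = 2 + (3 + 3*L) = 5 + 3*L)
-r(J(-1, 4)) = -(-64)/(5 + 3*4) = -(-64)/(5 + 12) = -(-64)/17 = -1*(-64/17) = 64/17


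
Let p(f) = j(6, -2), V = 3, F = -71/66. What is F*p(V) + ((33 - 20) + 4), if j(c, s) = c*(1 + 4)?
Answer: -168/11 ≈ -15.273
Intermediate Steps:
F = -71/66 (F = -71*1/66 = -71/66 ≈ -1.0758)
j(c, s) = 5*c (j(c, s) = c*5 = 5*c)
p(f) = 30 (p(f) = 5*6 = 30)
F*p(V) + ((33 - 20) + 4) = -71/66*30 + ((33 - 20) + 4) = -355/11 + (13 + 4) = -355/11 + 17 = -168/11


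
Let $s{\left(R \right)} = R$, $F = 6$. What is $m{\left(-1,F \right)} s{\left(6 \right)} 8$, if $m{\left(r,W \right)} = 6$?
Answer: $288$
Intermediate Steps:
$m{\left(-1,F \right)} s{\left(6 \right)} 8 = 6 \cdot 6 \cdot 8 = 36 \cdot 8 = 288$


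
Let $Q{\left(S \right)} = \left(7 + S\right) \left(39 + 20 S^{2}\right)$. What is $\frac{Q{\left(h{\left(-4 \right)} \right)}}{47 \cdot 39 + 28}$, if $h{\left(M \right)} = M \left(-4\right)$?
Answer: $\frac{118657}{1861} \approx 63.76$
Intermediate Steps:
$h{\left(M \right)} = - 4 M$
$\frac{Q{\left(h{\left(-4 \right)} \right)}}{47 \cdot 39 + 28} = \frac{273 + 20 \left(\left(-4\right) \left(-4\right)\right)^{3} + 39 \left(\left(-4\right) \left(-4\right)\right) + 140 \left(\left(-4\right) \left(-4\right)\right)^{2}}{47 \cdot 39 + 28} = \frac{273 + 20 \cdot 16^{3} + 39 \cdot 16 + 140 \cdot 16^{2}}{1833 + 28} = \frac{273 + 20 \cdot 4096 + 624 + 140 \cdot 256}{1861} = \left(273 + 81920 + 624 + 35840\right) \frac{1}{1861} = 118657 \cdot \frac{1}{1861} = \frac{118657}{1861}$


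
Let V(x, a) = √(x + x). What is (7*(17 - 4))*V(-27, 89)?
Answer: 273*I*√6 ≈ 668.71*I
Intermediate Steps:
V(x, a) = √2*√x (V(x, a) = √(2*x) = √2*√x)
(7*(17 - 4))*V(-27, 89) = (7*(17 - 4))*(√2*√(-27)) = (7*13)*(√2*(3*I*√3)) = 91*(3*I*√6) = 273*I*√6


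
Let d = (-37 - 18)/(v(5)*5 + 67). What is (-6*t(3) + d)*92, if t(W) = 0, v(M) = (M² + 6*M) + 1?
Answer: -5060/347 ≈ -14.582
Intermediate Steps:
v(M) = 1 + M² + 6*M
d = -55/347 (d = (-37 - 18)/((1 + 5² + 6*5)*5 + 67) = -55/((1 + 25 + 30)*5 + 67) = -55/(56*5 + 67) = -55/(280 + 67) = -55/347 ≈ -0.15850)
(-6*t(3) + d)*92 = (-6*0 - 55/347)*92 = (0 - 55/347)*92 = -55/347*92 = -5060/347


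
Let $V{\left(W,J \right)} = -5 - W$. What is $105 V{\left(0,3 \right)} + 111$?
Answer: $-414$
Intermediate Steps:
$105 V{\left(0,3 \right)} + 111 = 105 \left(-5 - 0\right) + 111 = 105 \left(-5 + 0\right) + 111 = 105 \left(-5\right) + 111 = -525 + 111 = -414$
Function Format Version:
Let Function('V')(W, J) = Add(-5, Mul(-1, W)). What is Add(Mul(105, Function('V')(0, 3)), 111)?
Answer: -414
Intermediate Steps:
Add(Mul(105, Function('V')(0, 3)), 111) = Add(Mul(105, Add(-5, Mul(-1, 0))), 111) = Add(Mul(105, Add(-5, 0)), 111) = Add(Mul(105, -5), 111) = Add(-525, 111) = -414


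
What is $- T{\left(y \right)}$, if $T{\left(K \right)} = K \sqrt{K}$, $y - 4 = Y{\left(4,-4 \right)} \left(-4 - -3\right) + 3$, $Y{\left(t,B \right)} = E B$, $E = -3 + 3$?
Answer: $- 7 \sqrt{7} \approx -18.52$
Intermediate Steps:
$E = 0$
$Y{\left(t,B \right)} = 0$ ($Y{\left(t,B \right)} = 0 B = 0$)
$y = 7$ ($y = 4 + \left(0 \left(-4 - -3\right) + 3\right) = 4 + \left(0 \left(-4 + 3\right) + 3\right) = 4 + \left(0 \left(-1\right) + 3\right) = 4 + \left(0 + 3\right) = 4 + 3 = 7$)
$T{\left(K \right)} = K^{\frac{3}{2}}$
$- T{\left(y \right)} = - 7^{\frac{3}{2}} = - 7 \sqrt{7}$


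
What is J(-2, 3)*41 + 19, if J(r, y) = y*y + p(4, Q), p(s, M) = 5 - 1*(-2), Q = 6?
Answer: 675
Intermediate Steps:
p(s, M) = 7 (p(s, M) = 5 + 2 = 7)
J(r, y) = 7 + y² (J(r, y) = y*y + 7 = y² + 7 = 7 + y²)
J(-2, 3)*41 + 19 = (7 + 3²)*41 + 19 = (7 + 9)*41 + 19 = 16*41 + 19 = 656 + 19 = 675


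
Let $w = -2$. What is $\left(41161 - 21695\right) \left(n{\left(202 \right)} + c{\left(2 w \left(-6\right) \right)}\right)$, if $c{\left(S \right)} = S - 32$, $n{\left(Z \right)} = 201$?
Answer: $3756938$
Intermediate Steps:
$c{\left(S \right)} = -32 + S$ ($c{\left(S \right)} = S - 32 = -32 + S$)
$\left(41161 - 21695\right) \left(n{\left(202 \right)} + c{\left(2 w \left(-6\right) \right)}\right) = \left(41161 - 21695\right) \left(201 - \left(32 - 2 \left(-2\right) \left(-6\right)\right)\right) = 19466 \left(201 - 8\right) = 19466 \cdot 193 = 3756938$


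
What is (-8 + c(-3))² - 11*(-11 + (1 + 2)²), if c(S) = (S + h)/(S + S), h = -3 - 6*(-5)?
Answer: 166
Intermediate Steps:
h = 27 (h = -3 - 1*(-30) = -3 + 30 = 27)
c(S) = (27 + S)/(2*S) (c(S) = (S + 27)/(S + S) = (27 + S)/((2*S)) = (27 + S)*(1/(2*S)) = (27 + S)/(2*S))
(-8 + c(-3))² - 11*(-11 + (1 + 2)²) = (-8 + (½)*(27 - 3)/(-3))² - 11*(-11 + (1 + 2)²) = (-8 + (½)*(-⅓)*24)² - 11*(-11 + 3²) = (-8 - 4)² - 11*(-11 + 9) = (-12)² - 11*(-2) = 144 - 1*(-22) = 144 + 22 = 166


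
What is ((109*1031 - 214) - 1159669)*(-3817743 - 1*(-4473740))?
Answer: -687159481488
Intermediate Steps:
((109*1031 - 214) - 1159669)*(-3817743 - 1*(-4473740)) = ((112379 - 214) - 1159669)*(-3817743 + 4473740) = (112165 - 1159669)*655997 = -1047504*655997 = -687159481488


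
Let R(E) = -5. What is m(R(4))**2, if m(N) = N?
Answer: 25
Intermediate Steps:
m(R(4))**2 = (-5)**2 = 25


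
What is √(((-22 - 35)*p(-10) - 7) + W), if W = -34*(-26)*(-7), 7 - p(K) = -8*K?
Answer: 3*I*√226 ≈ 45.1*I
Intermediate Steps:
p(K) = 7 + 8*K (p(K) = 7 - (-8)*K = 7 + 8*K)
W = -6188 (W = 884*(-7) = -6188)
√(((-22 - 35)*p(-10) - 7) + W) = √(((-22 - 35)*(7 + 8*(-10)) - 7) - 6188) = √((-57*(7 - 80) - 7) - 6188) = √((-57*(-73) - 7) - 6188) = √((4161 - 7) - 6188) = √(4154 - 6188) = √(-2034) = 3*I*√226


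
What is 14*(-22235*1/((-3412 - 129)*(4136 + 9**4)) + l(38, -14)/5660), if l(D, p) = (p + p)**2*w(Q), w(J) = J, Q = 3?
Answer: 312252805214/53597478955 ≈ 5.8259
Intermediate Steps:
l(D, p) = 12*p**2 (l(D, p) = (p + p)**2*3 = (2*p)**2*3 = (4*p**2)*3 = 12*p**2)
14*(-22235*1/((-3412 - 129)*(4136 + 9**4)) + l(38, -14)/5660) = 14*(-22235*1/((-3412 - 129)*(4136 + 9**4)) + (12*(-14)**2)/5660) = 14*(-22235*(-1/(3541*(4136 + 6561))) + (12*196)*(1/5660)) = 14*(-22235/(10697*(-3541)) + 2352*(1/5660)) = 14*(-22235/(-37878077) + 588/1415) = 14*(-22235*(-1/37878077) + 588/1415) = 14*(22235/37878077 + 588/1415) = 14*(22303771801/53597478955) = 312252805214/53597478955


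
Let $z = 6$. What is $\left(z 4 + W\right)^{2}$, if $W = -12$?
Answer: $144$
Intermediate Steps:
$\left(z 4 + W\right)^{2} = \left(6 \cdot 4 - 12\right)^{2} = \left(24 - 12\right)^{2} = 12^{2} = 144$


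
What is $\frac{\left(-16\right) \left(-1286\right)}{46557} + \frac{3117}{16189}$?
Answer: $\frac{478223033}{753711273} \approx 0.63449$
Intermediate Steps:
$\frac{\left(-16\right) \left(-1286\right)}{46557} + \frac{3117}{16189} = 20576 \cdot \frac{1}{46557} + 3117 \cdot \frac{1}{16189} = \frac{20576}{46557} + \frac{3117}{16189} = \frac{478223033}{753711273}$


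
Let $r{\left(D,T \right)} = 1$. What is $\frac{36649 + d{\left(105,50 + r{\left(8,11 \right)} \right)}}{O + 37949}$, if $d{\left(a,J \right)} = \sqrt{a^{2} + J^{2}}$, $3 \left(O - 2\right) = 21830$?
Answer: $\frac{109947}{135683} + \frac{9 \sqrt{1514}}{135683} \approx 0.8129$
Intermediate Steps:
$O = \frac{21836}{3}$ ($O = 2 + \frac{1}{3} \cdot 21830 = 2 + \frac{21830}{3} = \frac{21836}{3} \approx 7278.7$)
$d{\left(a,J \right)} = \sqrt{J^{2} + a^{2}}$
$\frac{36649 + d{\left(105,50 + r{\left(8,11 \right)} \right)}}{O + 37949} = \frac{36649 + \sqrt{\left(50 + 1\right)^{2} + 105^{2}}}{\frac{21836}{3} + 37949} = \frac{36649 + \sqrt{51^{2} + 11025}}{\frac{135683}{3}} = \left(36649 + \sqrt{2601 + 11025}\right) \frac{3}{135683} = \left(36649 + \sqrt{13626}\right) \frac{3}{135683} = \left(36649 + 3 \sqrt{1514}\right) \frac{3}{135683} = \frac{109947}{135683} + \frac{9 \sqrt{1514}}{135683}$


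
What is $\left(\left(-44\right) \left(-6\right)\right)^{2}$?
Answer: $69696$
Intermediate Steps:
$\left(\left(-44\right) \left(-6\right)\right)^{2} = 264^{2} = 69696$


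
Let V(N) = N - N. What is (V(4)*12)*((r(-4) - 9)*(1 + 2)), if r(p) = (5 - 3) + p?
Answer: 0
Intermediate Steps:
r(p) = 2 + p
V(N) = 0
(V(4)*12)*((r(-4) - 9)*(1 + 2)) = (0*12)*(((2 - 4) - 9)*(1 + 2)) = 0*((-2 - 9)*3) = 0*(-11*3) = 0*(-33) = 0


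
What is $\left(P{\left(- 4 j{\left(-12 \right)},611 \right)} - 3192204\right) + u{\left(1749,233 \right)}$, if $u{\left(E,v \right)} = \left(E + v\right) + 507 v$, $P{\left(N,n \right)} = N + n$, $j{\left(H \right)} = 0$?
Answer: $-3071480$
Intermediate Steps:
$u{\left(E,v \right)} = E + 508 v$
$\left(P{\left(- 4 j{\left(-12 \right)},611 \right)} - 3192204\right) + u{\left(1749,233 \right)} = \left(\left(\left(-4\right) 0 + 611\right) - 3192204\right) + \left(1749 + 508 \cdot 233\right) = \left(\left(0 + 611\right) - 3192204\right) + \left(1749 + 118364\right) = \left(611 - 3192204\right) + 120113 = -3191593 + 120113 = -3071480$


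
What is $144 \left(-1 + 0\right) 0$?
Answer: $0$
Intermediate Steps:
$144 \left(-1 + 0\right) 0 = 144 \left(\left(-1\right) 0\right) = 144 \cdot 0 = 0$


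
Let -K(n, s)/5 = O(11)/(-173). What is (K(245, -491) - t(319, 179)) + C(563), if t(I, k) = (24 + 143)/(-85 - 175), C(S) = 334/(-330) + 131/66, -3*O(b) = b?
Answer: 2239961/1484340 ≈ 1.5091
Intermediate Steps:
O(b) = -b/3
C(S) = 107/110 (C(S) = 334*(-1/330) + 131*(1/66) = -167/165 + 131/66 = 107/110)
t(I, k) = -167/260 (t(I, k) = 167/(-260) = 167*(-1/260) = -167/260)
K(n, s) = -55/519 (K(n, s) = -5*(-1/3*11)/(-173) = -(-55)*(-1)/(3*173) = -5*11/519 = -55/519)
(K(245, -491) - t(319, 179)) + C(563) = (-55/519 - 1*(-167/260)) + 107/110 = (-55/519 + 167/260) + 107/110 = 72373/134940 + 107/110 = 2239961/1484340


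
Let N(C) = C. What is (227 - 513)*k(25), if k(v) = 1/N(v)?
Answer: -286/25 ≈ -11.440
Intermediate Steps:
k(v) = 1/v
(227 - 513)*k(25) = (227 - 513)/25 = -286*1/25 = -286/25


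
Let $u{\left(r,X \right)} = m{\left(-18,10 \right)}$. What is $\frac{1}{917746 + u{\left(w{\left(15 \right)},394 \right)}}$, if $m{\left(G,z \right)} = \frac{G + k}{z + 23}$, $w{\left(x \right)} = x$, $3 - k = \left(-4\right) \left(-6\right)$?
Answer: $\frac{11}{10095193} \approx 1.0896 \cdot 10^{-6}$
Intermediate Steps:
$k = -21$ ($k = 3 - \left(-4\right) \left(-6\right) = 3 - 24 = -21$)
$m{\left(G,z \right)} = \frac{-21 + G}{23 + z}$ ($m{\left(G,z \right)} = \frac{G - 21}{z + 23} = \frac{-21 + G}{23 + z}$)
$u{\left(r,X \right)} = - \frac{13}{11}$ ($u{\left(r,X \right)} = \frac{-21 - 18}{23 + 10} = \frac{1}{33} \left(-39\right) = - \frac{13}{11}$)
$\frac{1}{917746 + u{\left(w{\left(15 \right)},394 \right)}} = \frac{1}{917746 - \frac{13}{11}} = \frac{1}{\frac{10095193}{11}} = \frac{11}{10095193}$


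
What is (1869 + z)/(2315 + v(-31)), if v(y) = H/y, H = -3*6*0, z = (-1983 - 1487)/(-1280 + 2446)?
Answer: 1087892/1349645 ≈ 0.80606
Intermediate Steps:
z = -1735/583 (z = -3470/1166 = -3470*1/1166 = -1735/583 ≈ -2.9760)
H = 0 (H = -18*0 = 0)
v(y) = 0 (v(y) = 0/y = 0)
(1869 + z)/(2315 + v(-31)) = (1869 - 1735/583)/(2315 + 0) = (1087892/583)/2315 = (1087892/583)*(1/2315) = 1087892/1349645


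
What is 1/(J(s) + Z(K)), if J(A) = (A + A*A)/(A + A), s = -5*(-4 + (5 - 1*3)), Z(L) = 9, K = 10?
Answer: 2/29 ≈ 0.068966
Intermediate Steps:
s = 10 (s = -5*(-4 + (5 - 3)) = -5*(-4 + 2) = -5*(-2) = 10)
J(A) = (A + A**2)/(2*A) (J(A) = (A + A**2)/((2*A)) = (A + A**2)*(1/(2*A)) = (A + A**2)/(2*A))
1/(J(s) + Z(K)) = 1/((1/2 + (1/2)*10) + 9) = 1/((1/2 + 5) + 9) = 1/(11/2 + 9) = 1/(29/2) = 2/29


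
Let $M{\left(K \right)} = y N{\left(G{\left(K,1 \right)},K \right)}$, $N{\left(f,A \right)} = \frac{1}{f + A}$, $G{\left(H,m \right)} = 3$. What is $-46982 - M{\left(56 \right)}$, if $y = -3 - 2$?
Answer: $- \frac{2771933}{59} \approx -46982.0$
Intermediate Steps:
$N{\left(f,A \right)} = \frac{1}{A + f}$
$y = -5$ ($y = -3 - 2 = -5$)
$M{\left(K \right)} = - \frac{5}{3 + K}$ ($M{\left(K \right)} = - \frac{5}{K + 3} = - \frac{5}{3 + K}$)
$-46982 - M{\left(56 \right)} = -46982 - - \frac{5}{3 + 56} = -46982 - - \frac{5}{59} = -46982 + \frac{5}{59} = - \frac{2771933}{59}$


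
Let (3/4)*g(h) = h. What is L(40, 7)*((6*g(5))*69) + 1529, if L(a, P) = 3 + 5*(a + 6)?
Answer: 644609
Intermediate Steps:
g(h) = 4*h/3
L(a, P) = 33 + 5*a (L(a, P) = 3 + 5*(6 + a) = 3 + (30 + 5*a) = 33 + 5*a)
L(40, 7)*((6*g(5))*69) + 1529 = (33 + 5*40)*((6*((4/3)*5))*69) + 1529 = (33 + 200)*((6*(20/3))*69) + 1529 = 233*(40*69) + 1529 = 233*2760 + 1529 = 643080 + 1529 = 644609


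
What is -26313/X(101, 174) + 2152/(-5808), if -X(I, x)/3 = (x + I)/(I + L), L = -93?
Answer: 4624363/18150 ≈ 254.79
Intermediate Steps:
X(I, x) = -3*(I + x)/(-93 + I) (X(I, x) = -3*(x + I)/(I - 93) = -3*(I + x)/(-93 + I))
-26313/X(101, 174) + 2152/(-5808) = -26313*(-93 + 101)/(3*(-1*101 - 1*174)) + 2152/(-5808) = -26313*8/(3*(-101 - 174)) + 2152*(-1/5808) = -26313/(3*(1/8)*(-275)) - 269/726 = -26313/(-825/8) - 269/726 = -26313*(-8/825) - 269/726 = 70168/275 - 269/726 = 4624363/18150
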